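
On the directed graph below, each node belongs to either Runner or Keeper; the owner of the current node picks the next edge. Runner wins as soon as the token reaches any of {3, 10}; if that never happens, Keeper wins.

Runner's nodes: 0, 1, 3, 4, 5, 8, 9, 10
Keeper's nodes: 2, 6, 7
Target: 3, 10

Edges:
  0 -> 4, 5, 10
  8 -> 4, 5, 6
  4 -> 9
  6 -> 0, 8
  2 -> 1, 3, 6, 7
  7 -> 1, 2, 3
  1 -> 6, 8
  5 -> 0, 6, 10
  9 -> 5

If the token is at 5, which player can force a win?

Runner

A0 = {3, 10}
A1: add {0, 5} — 0 (Runner) has 0→10; 5 (Runner) has 5→10.
5 ∈ A1, so Runner can force the target.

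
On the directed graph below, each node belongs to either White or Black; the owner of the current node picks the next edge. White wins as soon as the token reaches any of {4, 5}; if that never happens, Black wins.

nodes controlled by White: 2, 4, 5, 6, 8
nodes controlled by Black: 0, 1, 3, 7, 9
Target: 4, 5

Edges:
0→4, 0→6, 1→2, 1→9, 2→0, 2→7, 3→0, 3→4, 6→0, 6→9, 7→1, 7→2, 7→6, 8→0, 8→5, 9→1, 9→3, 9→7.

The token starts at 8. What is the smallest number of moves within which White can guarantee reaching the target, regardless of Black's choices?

1

A0 = {4, 5}
A1: add {8} — 8 (White) has 8→5.
A2 = A1; e.g. 0 (Black) can still go to 6. Fixed point.
8 enters the attractor at level 1, so White can force the target in 1 move from there.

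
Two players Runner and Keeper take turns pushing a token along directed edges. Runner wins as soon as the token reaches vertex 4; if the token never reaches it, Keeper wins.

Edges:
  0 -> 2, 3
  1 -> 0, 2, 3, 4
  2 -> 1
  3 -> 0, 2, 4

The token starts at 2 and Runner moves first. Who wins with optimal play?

Keeper

Track states (vertex, player-to-move).
A0 = {(4,Runner), (4,Keeper)}
A1: add {(1,Runner), (3,Runner)}.
A2: add {(2,Keeper)}.
A3: add {(0,Runner)}.
A4 = A3; e.g. (0,Keeper) stays out. (2,Runner) never enters ⇒ Keeper avoids the target.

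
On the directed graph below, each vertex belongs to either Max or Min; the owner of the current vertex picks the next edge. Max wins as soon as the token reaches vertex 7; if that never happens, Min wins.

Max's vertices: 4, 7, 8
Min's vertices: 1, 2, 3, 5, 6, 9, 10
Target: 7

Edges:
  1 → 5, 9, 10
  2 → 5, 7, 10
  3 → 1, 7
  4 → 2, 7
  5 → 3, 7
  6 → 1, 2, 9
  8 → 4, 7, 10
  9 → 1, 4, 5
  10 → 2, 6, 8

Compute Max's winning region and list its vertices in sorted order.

A0 = {7}
A1: add {4, 8} — 4 (Max) has 4→7; 8 (Max) has 8→7.
A2 = A1; e.g. 1 (Min) can still go to 5. Fixed point.
Max's winning region = {4, 7, 8}.

4, 7, 8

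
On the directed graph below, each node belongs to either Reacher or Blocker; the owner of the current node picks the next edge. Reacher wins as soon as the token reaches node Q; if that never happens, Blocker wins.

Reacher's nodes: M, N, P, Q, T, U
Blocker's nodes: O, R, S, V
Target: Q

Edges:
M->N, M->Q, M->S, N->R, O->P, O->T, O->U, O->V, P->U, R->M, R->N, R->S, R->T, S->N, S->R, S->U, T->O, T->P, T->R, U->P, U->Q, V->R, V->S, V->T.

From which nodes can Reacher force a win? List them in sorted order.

A0 = {Q}
A1: add {M, U} — M (Reacher) has M→Q; U (Reacher) has U→Q.
A2: add {P} — P (Reacher) has P→U.
A3: add {T} — T (Reacher) has T→P.
A4 = A3; e.g. N (Reacher) has no edge into A3. Fixed point.
Reacher's winning region = {M, P, Q, T, U}.

M, P, Q, T, U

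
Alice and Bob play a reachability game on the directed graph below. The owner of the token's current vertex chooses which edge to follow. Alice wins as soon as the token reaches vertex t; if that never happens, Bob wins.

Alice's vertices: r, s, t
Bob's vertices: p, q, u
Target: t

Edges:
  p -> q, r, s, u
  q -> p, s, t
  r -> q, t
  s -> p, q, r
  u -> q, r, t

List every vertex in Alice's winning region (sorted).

A0 = {t}
A1: add {r} — r (Alice) has r→t.
A2: add {s} — s (Alice) has s→r.
A3 = A2; e.g. p (Bob) can still go to q. Fixed point.
Alice's winning region = {r, s, t}.

r, s, t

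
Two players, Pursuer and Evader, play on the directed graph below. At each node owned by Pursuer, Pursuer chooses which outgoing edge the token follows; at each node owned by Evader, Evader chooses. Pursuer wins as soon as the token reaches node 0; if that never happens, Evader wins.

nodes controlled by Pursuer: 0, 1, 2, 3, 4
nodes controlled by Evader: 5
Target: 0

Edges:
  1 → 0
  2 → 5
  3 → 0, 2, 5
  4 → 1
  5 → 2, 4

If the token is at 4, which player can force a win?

Pursuer

A0 = {0}
A1: add {1, 3} — 1 (Pursuer) has 1→0; 3 (Pursuer) has 3→0.
A2: add {4} — 4 (Pursuer) has 4→1.
A3 = A2; e.g. 2 (Pursuer) has no edge into A2. Fixed point.
4 ∈ A2, so Pursuer can force the target.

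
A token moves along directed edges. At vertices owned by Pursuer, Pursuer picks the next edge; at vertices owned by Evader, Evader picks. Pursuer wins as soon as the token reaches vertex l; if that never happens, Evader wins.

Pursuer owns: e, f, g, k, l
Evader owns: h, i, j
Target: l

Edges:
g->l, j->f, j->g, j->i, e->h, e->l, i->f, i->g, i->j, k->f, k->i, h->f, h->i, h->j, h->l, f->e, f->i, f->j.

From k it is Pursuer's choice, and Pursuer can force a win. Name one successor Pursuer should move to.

f

A0 = {l}
A1: add {e, g} — e (Pursuer) has e→l; g (Pursuer) has g→l.
A2: add {f} — f (Pursuer) has f→e.
A3: add {k} — k (Pursuer) has k→f.
A4 = A3; e.g. h (Evader) can still go to i. Fixed point.
From k, successor f is in the attractor (rank 2); the other successor i is not.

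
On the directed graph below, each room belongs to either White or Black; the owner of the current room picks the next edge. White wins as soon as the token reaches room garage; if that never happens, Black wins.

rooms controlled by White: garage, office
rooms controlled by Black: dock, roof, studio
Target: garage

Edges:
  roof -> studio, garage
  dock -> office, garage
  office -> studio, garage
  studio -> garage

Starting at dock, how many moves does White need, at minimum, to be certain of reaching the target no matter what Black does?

A0 = {garage}
A1: add {office, studio} — office (White) has office→garage; studio (Black): all of {garage} already in.
A2: add {dock, roof} — dock (Black): all of {office, garage} already in; roof (Black): all of {studio, garage} already in.
A2 = all vertices. Fixed point.
dock enters the attractor at level 2, so White can force the target in 2 moves from there.

2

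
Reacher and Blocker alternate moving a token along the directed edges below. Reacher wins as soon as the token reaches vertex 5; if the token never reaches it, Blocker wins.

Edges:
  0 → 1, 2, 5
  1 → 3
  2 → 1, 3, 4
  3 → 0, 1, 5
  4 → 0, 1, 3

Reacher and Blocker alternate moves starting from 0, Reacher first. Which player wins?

Track states (vertex, player-to-move).
A0 = {(5,Reacher), (5,Blocker)}
A1: add {(0,Reacher), (3,Reacher)}.
(0,Reacher) ∈ A1 ⇒ Reacher forces the target.

Reacher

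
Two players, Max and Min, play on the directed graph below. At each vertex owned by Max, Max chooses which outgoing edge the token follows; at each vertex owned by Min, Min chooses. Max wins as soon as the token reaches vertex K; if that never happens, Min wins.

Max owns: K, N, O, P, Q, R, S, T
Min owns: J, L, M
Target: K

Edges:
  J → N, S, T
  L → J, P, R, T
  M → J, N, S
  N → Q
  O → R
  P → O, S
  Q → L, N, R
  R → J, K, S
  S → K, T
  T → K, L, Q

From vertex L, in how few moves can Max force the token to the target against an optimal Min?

A0 = {K}
A1: add {R, S, T} — R (Max) has R→K; S (Max) has S→K; T (Max) has T→K.
A2: add {O, P, Q} — O (Max) has O→R; P (Max) has P→S; Q (Max) has Q→R.
A3: add {N} — N (Max) has N→Q.
A4: add {J} — J (Min): all of {N, S, T} already in.
A5: add {L, M} — L (Min): all of {J, P, R, T} already in; M (Min): all of {J, N, S} already in.
A5 = all vertices. Fixed point.
L enters the attractor at level 5, so Max can force the target in 5 moves from there.

5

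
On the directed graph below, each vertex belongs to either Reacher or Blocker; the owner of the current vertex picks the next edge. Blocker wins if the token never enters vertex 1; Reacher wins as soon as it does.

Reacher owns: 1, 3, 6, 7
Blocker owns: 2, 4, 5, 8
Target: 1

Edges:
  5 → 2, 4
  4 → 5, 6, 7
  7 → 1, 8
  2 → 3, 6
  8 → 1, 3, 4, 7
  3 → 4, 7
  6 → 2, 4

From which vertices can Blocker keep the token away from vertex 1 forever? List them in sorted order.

A0 = {1}
A1: add {7} — 7 (Reacher) has 7→1.
A2: add {3} — 3 (Reacher) has 3→7.
A3 = A2; e.g. 2 (Blocker) can still go to 6. Fixed point.
Reacher's attractor = {1, 3, 7}; Blocker avoids the target exactly from the complement.

2, 4, 5, 6, 8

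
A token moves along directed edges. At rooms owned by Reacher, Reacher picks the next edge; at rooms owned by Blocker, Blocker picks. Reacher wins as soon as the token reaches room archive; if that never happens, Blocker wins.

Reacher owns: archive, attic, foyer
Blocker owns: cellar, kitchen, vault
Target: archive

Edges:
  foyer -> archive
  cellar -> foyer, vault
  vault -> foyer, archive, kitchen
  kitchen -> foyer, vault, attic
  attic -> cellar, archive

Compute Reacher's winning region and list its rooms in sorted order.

archive, attic, foyer

A0 = {archive}
A1: add {attic, foyer} — foyer (Reacher) has foyer→archive; attic (Reacher) has attic→archive.
A2 = A1; e.g. cellar (Blocker) can still go to vault. Fixed point.
Reacher's winning region = {archive, attic, foyer}.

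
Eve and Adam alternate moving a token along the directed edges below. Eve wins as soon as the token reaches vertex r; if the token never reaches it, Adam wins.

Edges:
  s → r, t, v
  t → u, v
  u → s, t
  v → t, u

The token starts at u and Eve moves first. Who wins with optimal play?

Track states (vertex, player-to-move).
A0 = {(r,Eve), (r,Adam)}
A1: add {(s,Eve)}.
A2 = A1; e.g. (s,Adam) stays out. (u,Eve) never enters ⇒ Adam avoids the target.

Adam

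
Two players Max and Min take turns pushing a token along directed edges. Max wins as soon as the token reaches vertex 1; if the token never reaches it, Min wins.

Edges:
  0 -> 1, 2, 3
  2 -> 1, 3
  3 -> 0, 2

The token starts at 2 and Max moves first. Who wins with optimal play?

Max

Track states (vertex, player-to-move).
A0 = {(1,Max), (1,Min)}
A1: add {(0,Max), (2,Max)}.
(2,Max) ∈ A1 ⇒ Max forces the target.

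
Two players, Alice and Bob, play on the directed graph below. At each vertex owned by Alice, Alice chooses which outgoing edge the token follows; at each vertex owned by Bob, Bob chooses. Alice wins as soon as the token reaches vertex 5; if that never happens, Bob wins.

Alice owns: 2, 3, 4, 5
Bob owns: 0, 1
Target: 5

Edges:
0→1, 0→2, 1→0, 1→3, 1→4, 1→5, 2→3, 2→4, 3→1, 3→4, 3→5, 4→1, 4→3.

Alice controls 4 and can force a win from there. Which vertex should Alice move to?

A0 = {5}
A1: add {3} — 3 (Alice) has 3→5.
A2: add {2, 4} — 2 (Alice) has 2→3; 4 (Alice) has 4→3.
A3 = A2; e.g. 0 (Bob) can still go to 1. Fixed point.
From 4, successor 3 is in the attractor (rank 1); the other successor 1 is not.

3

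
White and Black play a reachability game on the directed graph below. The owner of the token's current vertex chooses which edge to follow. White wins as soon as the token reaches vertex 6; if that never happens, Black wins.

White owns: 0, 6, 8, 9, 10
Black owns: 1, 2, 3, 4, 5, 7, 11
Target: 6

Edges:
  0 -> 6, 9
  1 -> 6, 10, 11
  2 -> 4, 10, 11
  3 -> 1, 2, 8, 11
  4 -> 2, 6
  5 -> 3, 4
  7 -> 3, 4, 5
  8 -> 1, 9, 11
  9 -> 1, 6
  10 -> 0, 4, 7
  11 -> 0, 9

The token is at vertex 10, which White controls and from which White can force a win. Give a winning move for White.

0

A0 = {6}
A1: add {0, 9} — 0 (White) has 0→6; 9 (White) has 9→6.
A2: add {8, 10, 11} — 8 (White) has 8→9; 10 (White) has 10→0; 11 (Black): all of {0, 9} already in.
A3: add {1} — 1 (Black): all of {6, 10, 11} already in.
A4 = A3; e.g. 2 (Black) can still go to 4. Fixed point.
From 10, successor 0 is in the attractor (rank 1); the other successors 4, 7 are not.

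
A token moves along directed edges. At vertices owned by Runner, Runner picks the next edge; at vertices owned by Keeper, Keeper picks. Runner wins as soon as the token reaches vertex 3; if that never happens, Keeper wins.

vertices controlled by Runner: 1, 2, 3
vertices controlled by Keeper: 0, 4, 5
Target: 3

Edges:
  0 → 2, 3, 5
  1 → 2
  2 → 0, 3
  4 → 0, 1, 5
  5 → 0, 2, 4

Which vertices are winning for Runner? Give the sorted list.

A0 = {3}
A1: add {2} — 2 (Runner) has 2→3.
A2: add {1} — 1 (Runner) has 1→2.
A3 = A2; e.g. 0 (Keeper) can still go to 5. Fixed point.
Runner's winning region = {1, 2, 3}.

1, 2, 3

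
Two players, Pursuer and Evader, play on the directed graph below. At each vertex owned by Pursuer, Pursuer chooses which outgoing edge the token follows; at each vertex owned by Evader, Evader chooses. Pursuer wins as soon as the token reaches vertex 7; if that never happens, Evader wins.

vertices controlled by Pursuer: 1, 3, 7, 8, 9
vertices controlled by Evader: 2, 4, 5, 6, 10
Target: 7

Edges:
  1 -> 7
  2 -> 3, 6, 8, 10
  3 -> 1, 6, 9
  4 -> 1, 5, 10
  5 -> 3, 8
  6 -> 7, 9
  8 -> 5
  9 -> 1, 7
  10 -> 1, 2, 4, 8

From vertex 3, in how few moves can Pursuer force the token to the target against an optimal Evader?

A0 = {7}
A1: add {1, 9} — 1 (Pursuer) has 1→7; 9 (Pursuer) has 9→7.
A2: add {3, 6} — 3 (Pursuer) has 3→1; 6 (Evader): all of {7, 9} already in.
A3 = A2; e.g. 2 (Evader) can still go to 8. Fixed point.
3 enters the attractor at level 2, so Pursuer can force the target in 2 moves from there.

2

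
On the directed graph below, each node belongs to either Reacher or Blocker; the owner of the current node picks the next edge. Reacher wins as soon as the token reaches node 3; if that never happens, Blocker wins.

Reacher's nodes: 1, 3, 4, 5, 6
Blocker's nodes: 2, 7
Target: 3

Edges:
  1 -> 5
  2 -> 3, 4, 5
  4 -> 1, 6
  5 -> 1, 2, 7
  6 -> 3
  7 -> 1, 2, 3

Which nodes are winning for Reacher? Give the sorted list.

3, 4, 6

A0 = {3}
A1: add {6} — 6 (Reacher) has 6→3.
A2: add {4} — 4 (Reacher) has 4→6.
A3 = A2; e.g. 1 (Reacher) has no edge into A2. Fixed point.
Reacher's winning region = {3, 4, 6}.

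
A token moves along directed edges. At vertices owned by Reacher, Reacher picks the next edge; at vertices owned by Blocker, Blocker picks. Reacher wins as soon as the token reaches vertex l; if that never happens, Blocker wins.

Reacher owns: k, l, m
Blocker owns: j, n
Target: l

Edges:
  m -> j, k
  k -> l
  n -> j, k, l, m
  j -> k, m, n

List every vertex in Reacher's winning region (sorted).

k, l, m

A0 = {l}
A1: add {k} — k (Reacher) has k→l.
A2: add {m} — m (Reacher) has m→k.
A3 = A2; e.g. j (Blocker) can still go to n. Fixed point.
Reacher's winning region = {k, l, m}.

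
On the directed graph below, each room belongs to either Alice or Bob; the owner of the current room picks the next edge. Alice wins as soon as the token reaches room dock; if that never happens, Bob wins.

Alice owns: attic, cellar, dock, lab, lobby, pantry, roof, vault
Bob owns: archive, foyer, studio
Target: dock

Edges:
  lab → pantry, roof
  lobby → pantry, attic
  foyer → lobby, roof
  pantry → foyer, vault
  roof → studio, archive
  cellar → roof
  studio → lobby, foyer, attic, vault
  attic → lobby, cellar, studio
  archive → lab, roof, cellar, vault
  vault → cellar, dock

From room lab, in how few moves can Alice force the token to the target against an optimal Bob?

3

A0 = {dock}
A1: add {vault} — vault (Alice) has vault→dock.
A2: add {pantry} — pantry (Alice) has pantry→vault.
A3: add {lab, lobby} — lab (Alice) has lab→pantry; lobby (Alice) has lobby→pantry.
lab enters the attractor at level 3, so Alice can force the target in 3 moves from there.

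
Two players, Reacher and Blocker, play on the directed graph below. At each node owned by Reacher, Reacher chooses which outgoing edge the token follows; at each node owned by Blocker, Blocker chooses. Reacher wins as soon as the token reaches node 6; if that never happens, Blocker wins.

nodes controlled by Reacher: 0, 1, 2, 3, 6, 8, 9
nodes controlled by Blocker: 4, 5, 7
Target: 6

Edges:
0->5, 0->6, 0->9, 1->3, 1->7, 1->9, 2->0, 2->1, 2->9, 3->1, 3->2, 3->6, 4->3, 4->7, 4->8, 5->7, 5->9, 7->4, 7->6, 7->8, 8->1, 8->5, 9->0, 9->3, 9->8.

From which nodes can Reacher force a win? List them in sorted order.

0, 1, 2, 3, 6, 8, 9

A0 = {6}
A1: add {0, 3} — 0 (Reacher) has 0→6; 3 (Reacher) has 3→6.
A2: add {1, 2, 9} — 1 (Reacher) has 1→3; 2 (Reacher) has 2→0; 9 (Reacher) has 9→0.
A3: add {8} — 8 (Reacher) has 8→1.
A4 = A3; e.g. 4 (Blocker) can still go to 7. Fixed point.
Reacher's winning region = {0, 1, 2, 3, 6, 8, 9}.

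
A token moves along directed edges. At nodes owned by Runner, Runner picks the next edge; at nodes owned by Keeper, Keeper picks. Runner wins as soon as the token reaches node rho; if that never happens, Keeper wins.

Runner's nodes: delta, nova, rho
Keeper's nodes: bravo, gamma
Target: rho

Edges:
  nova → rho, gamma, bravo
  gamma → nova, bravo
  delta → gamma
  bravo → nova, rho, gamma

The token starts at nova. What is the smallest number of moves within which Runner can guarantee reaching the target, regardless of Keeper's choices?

A0 = {rho}
A1: add {nova} — nova (Runner) has nova→rho.
A2 = A1; e.g. gamma (Keeper) can still go to bravo. Fixed point.
nova enters the attractor at level 1, so Runner can force the target in 1 move from there.

1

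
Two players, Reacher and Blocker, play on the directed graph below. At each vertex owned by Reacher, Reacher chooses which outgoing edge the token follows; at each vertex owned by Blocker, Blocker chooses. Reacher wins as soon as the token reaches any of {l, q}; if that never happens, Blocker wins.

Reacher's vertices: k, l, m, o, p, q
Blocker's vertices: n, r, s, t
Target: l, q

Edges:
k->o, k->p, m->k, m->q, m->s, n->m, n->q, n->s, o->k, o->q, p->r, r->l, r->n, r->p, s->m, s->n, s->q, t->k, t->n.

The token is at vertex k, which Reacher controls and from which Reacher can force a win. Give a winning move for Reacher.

A0 = {l, q}
A1: add {m, o} — m (Reacher) has m→q; o (Reacher) has o→q.
A2: add {k} — k (Reacher) has k→o.
A3 = A2; e.g. n (Blocker) can still go to s. Fixed point.
From k, successor o is in the attractor (rank 1); the other successor p is not.

o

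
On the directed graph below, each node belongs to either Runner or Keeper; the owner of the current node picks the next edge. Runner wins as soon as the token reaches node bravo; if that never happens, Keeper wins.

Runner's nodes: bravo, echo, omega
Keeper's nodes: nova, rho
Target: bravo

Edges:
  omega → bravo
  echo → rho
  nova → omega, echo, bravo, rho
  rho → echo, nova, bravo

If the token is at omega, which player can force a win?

A0 = {bravo}
A1: add {omega} — omega (Runner) has omega→bravo.
A2 = A1; e.g. echo (Runner) has no edge into A1. Fixed point.
omega ∈ A1, so Runner can force the target.

Runner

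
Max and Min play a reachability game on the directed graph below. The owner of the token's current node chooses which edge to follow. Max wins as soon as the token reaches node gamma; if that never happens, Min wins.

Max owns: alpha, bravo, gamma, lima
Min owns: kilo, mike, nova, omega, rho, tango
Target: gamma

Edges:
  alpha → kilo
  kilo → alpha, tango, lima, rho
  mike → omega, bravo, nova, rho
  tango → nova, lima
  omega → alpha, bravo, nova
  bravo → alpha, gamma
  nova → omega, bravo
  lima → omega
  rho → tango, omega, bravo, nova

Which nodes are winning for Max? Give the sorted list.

A0 = {gamma}
A1: add {bravo} — bravo (Max) has bravo→gamma.
A2 = A1; e.g. alpha (Max) has no edge into A1. Fixed point.
Max's winning region = {bravo, gamma}.

bravo, gamma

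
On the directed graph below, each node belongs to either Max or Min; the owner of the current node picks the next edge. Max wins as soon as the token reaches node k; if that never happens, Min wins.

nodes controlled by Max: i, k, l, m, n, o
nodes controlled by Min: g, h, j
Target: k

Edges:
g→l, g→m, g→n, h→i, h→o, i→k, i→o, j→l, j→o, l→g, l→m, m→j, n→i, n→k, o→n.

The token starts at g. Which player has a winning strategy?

Min

A0 = {k}
A1: add {i, n} — i (Max) has i→k; n (Max) has n→k.
A2: add {o} — o (Max) has o→n.
A3: add {h} — h (Min): all of {i, o} already in.
A4 = A3; e.g. g (Min) can still go to l. Fixed point.
g never enters the attractor, so Min can avoid the target forever.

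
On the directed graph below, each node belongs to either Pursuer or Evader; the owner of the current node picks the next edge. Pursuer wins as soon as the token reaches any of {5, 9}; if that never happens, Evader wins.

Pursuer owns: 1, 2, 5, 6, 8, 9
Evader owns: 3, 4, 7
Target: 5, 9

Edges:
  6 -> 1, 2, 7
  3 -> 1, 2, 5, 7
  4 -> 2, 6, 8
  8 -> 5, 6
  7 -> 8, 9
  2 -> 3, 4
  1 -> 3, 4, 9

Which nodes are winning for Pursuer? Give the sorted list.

1, 5, 6, 7, 8, 9

A0 = {5, 9}
A1: add {1, 8} — 1 (Pursuer) has 1→9; 8 (Pursuer) has 8→5.
A2: add {6, 7} — 6 (Pursuer) has 6→1; 7 (Evader): all of {8, 9} already in.
A3 = A2; e.g. 2 (Pursuer) has no edge into A2. Fixed point.
Pursuer's winning region = {1, 5, 6, 7, 8, 9}.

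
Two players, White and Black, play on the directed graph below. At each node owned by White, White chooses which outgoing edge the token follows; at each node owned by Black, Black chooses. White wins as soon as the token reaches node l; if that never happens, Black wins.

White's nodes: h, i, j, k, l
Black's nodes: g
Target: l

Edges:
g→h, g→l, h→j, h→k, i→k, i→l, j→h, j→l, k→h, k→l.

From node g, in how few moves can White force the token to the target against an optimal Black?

A0 = {l}
A1: add {i, j, k} — i (White) has i→l; j (White) has j→l; k (White) has k→l.
A2: add {h} — h (White) has h→j.
A3: add {g} — g (Black): all of {h, l} already in.
A3 = all vertices. Fixed point.
g enters the attractor at level 3, so White can force the target in 3 moves from there.

3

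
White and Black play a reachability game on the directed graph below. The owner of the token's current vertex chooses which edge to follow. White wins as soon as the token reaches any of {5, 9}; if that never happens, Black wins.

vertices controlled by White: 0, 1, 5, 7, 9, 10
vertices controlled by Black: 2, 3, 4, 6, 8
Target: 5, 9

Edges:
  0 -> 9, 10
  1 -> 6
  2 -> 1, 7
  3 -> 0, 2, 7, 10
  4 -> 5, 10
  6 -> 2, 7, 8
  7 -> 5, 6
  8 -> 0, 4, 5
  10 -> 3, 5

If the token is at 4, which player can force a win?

A0 = {5, 9}
A1: add {0, 7, 10} — 0 (White) has 0→9; 7 (White) has 7→5; 10 (White) has 10→5.
A2: add {4} — 4 (Black): all of {5, 10} already in.
4 ∈ A2, so White can force the target.

White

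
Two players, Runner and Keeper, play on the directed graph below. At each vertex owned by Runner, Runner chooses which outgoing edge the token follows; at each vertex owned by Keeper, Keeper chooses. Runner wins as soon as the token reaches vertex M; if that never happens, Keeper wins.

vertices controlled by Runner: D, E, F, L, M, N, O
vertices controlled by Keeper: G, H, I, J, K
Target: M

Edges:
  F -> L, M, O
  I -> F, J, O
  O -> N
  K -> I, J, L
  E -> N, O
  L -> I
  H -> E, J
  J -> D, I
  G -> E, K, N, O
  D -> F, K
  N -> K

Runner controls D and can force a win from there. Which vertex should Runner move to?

F

A0 = {M}
A1: add {F} — F (Runner) has F→M.
A2: add {D} — D (Runner) has D→F.
A3 = A2; e.g. E (Runner) has no edge into A2. Fixed point.
From D, successor F is in the attractor (rank 1); the other successor K is not.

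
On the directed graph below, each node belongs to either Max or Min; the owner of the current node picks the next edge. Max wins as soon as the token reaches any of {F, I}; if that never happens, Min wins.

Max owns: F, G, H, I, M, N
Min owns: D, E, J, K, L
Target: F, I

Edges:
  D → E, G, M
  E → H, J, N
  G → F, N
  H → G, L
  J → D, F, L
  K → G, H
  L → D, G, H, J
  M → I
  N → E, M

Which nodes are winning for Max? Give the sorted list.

A0 = {F, I}
A1: add {G, M} — G (Max) has G→F; M (Max) has M→I.
A2: add {H, N} — H (Max) has H→G; N (Max) has N→M.
A3: add {K} — K (Min): all of {G, H} already in.
A4 = A3; e.g. D (Min) can still go to E. Fixed point.
Max's winning region = {F, G, H, I, K, M, N}.

F, G, H, I, K, M, N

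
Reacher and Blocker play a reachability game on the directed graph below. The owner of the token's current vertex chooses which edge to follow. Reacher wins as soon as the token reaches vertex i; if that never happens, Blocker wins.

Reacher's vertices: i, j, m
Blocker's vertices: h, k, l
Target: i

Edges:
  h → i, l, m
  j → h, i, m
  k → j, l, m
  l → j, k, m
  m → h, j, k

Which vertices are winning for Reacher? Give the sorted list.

A0 = {i}
A1: add {j} — j (Reacher) has j→i.
A2: add {m} — m (Reacher) has m→j.
A3 = A2; e.g. h (Blocker) can still go to l. Fixed point.
Reacher's winning region = {i, j, m}.

i, j, m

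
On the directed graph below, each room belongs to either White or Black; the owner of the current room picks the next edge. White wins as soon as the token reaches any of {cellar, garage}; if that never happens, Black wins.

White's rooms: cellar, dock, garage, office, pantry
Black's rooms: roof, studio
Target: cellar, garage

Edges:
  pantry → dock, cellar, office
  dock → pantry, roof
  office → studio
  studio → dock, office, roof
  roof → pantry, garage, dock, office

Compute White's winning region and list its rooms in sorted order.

A0 = {cellar, garage}
A1: add {pantry} — pantry (White) has pantry→cellar.
A2: add {dock} — dock (White) has dock→pantry.
A3 = A2; e.g. office (White) has no edge into A2. Fixed point.
White's winning region = {cellar, dock, garage, pantry}.

cellar, dock, garage, pantry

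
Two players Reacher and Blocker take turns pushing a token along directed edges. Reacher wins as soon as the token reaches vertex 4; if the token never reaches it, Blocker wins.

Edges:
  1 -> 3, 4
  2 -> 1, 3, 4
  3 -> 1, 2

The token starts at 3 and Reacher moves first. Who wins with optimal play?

Blocker

Track states (vertex, player-to-move).
A0 = {(4,Reacher), (4,Blocker)}
A1: add {(1,Reacher), (2,Reacher)}.
A2: add {(3,Blocker)}.
A3 = A2; e.g. (1,Blocker) stays out. (3,Reacher) never enters ⇒ Blocker avoids the target.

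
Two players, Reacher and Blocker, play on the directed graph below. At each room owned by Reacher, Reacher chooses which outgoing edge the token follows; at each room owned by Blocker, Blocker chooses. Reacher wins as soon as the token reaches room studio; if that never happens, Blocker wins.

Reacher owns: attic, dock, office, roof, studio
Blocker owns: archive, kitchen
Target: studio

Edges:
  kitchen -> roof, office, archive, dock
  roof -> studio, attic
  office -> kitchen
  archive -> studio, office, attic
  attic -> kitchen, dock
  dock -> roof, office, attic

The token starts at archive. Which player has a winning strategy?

Blocker

A0 = {studio}
A1: add {roof} — roof (Reacher) has roof→studio.
A2: add {dock} — dock (Reacher) has dock→roof.
A3: add {attic} — attic (Reacher) has attic→dock.
A4 = A3; e.g. kitchen (Blocker) can still go to office. Fixed point.
archive never enters the attractor, so Blocker can avoid the target forever.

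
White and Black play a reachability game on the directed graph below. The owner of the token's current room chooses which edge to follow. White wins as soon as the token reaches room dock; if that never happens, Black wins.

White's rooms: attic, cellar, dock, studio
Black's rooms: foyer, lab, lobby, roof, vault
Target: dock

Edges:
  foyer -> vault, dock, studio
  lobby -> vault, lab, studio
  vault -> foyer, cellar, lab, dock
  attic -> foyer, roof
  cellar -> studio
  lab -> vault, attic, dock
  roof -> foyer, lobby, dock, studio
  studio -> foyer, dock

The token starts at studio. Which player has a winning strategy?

A0 = {dock}
A1: add {studio} — studio (White) has studio→dock.
studio ∈ A1, so White can force the target.

White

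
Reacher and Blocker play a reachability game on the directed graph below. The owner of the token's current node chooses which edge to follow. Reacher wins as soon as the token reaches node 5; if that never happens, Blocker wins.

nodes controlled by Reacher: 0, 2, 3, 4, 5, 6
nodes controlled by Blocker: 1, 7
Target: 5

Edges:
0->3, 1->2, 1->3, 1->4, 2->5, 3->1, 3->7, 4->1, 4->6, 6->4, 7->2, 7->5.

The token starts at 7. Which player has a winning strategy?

A0 = {5}
A1: add {2} — 2 (Reacher) has 2→5.
A2: add {7} — 7 (Blocker): all of {2, 5} already in.
7 ∈ A2, so Reacher can force the target.

Reacher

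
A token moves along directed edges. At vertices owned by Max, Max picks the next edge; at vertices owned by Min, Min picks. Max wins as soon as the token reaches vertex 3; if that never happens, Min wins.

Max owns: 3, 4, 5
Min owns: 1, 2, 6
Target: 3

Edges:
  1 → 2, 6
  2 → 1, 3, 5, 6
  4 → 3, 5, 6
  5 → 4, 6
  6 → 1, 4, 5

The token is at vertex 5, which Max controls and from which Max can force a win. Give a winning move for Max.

A0 = {3}
A1: add {4} — 4 (Max) has 4→3.
A2: add {5} — 5 (Max) has 5→4.
A3 = A2; e.g. 1 (Min) can still go to 2. Fixed point.
From 5, successor 4 is in the attractor (rank 1); the other successor 6 is not.

4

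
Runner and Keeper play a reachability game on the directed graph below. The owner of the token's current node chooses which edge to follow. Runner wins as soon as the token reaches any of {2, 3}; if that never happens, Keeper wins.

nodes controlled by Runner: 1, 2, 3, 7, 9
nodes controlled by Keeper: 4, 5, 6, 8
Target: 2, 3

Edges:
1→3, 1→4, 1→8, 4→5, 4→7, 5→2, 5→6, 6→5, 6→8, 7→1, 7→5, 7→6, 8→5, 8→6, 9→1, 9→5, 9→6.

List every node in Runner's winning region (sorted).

A0 = {2, 3}
A1: add {1} — 1 (Runner) has 1→3.
A2: add {7, 9} — 7 (Runner) has 7→1; 9 (Runner) has 9→1.
A3 = A2; e.g. 4 (Keeper) can still go to 5. Fixed point.
Runner's winning region = {1, 2, 3, 7, 9}.

1, 2, 3, 7, 9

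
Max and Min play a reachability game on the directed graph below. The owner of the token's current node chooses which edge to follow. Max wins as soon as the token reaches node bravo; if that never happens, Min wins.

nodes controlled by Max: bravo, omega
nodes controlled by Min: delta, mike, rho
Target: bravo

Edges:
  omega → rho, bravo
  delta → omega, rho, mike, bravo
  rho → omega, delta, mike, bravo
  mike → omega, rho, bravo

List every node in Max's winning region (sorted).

A0 = {bravo}
A1: add {omega} — omega (Max) has omega→bravo.
A2 = A1; e.g. delta (Min) can still go to rho. Fixed point.
Max's winning region = {bravo, omega}.

bravo, omega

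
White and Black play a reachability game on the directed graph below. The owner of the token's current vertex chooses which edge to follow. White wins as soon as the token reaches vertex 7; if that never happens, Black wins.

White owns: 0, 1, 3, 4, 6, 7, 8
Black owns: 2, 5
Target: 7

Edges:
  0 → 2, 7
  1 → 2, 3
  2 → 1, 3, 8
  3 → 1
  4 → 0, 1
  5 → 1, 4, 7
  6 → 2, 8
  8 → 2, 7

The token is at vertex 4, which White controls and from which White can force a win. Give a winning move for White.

0

A0 = {7}
A1: add {0, 8} — 0 (White) has 0→7; 8 (White) has 8→7.
A2: add {4, 6} — 4 (White) has 4→0; 6 (White) has 6→8.
A3 = A2; e.g. 1 (White) has no edge into A2. Fixed point.
From 4, successor 0 is in the attractor (rank 1); the other successor 1 is not.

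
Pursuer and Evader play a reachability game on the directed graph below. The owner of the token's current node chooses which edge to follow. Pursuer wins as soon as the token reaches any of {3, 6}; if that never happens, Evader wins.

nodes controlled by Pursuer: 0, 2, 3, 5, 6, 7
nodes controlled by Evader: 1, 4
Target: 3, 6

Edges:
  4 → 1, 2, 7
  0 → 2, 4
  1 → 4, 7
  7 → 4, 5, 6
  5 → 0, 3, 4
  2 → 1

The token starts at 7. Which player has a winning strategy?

A0 = {3, 6}
A1: add {5, 7} — 5 (Pursuer) has 5→3; 7 (Pursuer) has 7→6.
A2 = A1; e.g. 0 (Pursuer) has no edge into A1. Fixed point.
7 ∈ A1, so Pursuer can force the target.

Pursuer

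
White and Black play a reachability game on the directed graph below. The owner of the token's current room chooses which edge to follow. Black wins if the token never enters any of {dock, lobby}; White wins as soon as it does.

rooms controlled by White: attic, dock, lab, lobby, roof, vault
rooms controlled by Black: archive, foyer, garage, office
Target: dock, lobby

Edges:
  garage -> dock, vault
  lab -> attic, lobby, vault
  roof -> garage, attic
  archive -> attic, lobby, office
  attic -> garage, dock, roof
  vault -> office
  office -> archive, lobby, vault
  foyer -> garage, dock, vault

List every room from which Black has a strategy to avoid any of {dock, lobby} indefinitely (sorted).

A0 = {dock, lobby}
A1: add {attic, lab} — lab (White) has lab→lobby; attic (White) has attic→dock.
A2: add {roof} — roof (White) has roof→attic.
A3 = A2; e.g. garage (Black) can still go to vault. Fixed point.
White's attractor = {attic, dock, lab, lobby, roof}; Black avoids the target exactly from the complement.

archive, foyer, garage, office, vault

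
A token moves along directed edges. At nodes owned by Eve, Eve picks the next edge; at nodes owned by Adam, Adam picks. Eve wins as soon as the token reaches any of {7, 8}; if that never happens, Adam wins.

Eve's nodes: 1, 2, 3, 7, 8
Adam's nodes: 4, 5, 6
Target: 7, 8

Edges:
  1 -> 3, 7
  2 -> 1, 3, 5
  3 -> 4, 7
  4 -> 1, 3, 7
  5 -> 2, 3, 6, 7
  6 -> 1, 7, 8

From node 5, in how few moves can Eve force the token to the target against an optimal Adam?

A0 = {7, 8}
A1: add {1, 3} — 1 (Eve) has 1→7; 3 (Eve) has 3→7.
A2: add {2, 4, 6} — 2 (Eve) has 2→1; 4 (Adam): all of {1, 3, 7} already in; 6 (Adam): all of {1, 7, 8} already in.
A3: add {5} — 5 (Adam): all of {2, 3, 6, 7} already in.
A3 = all vertices. Fixed point.
5 enters the attractor at level 3, so Eve can force the target in 3 moves from there.

3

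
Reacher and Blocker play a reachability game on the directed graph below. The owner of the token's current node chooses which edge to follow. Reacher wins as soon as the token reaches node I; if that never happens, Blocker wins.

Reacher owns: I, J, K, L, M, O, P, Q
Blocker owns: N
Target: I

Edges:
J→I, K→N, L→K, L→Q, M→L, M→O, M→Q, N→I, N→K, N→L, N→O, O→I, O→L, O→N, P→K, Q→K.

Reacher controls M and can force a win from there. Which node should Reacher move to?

O

A0 = {I}
A1: add {J, O} — J (Reacher) has J→I; O (Reacher) has O→I.
A2: add {M} — M (Reacher) has M→O.
A3 = A2; e.g. K (Reacher) has no edge into A2. Fixed point.
From M, successor O is in the attractor (rank 1); the other successors L, Q are not.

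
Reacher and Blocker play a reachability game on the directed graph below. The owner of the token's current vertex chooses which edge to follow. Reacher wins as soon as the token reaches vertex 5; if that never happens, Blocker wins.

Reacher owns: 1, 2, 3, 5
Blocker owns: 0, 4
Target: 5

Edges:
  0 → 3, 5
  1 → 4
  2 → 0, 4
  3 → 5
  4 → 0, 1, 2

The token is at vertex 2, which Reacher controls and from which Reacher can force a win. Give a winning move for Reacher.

0

A0 = {5}
A1: add {3} — 3 (Reacher) has 3→5.
A2: add {0} — 0 (Blocker): all of {3, 5} already in.
A3: add {2} — 2 (Reacher) has 2→0.
A4 = A3; e.g. 1 (Reacher) has no edge into A3. Fixed point.
From 2, successor 0 is in the attractor (rank 2); the other successor 4 is not.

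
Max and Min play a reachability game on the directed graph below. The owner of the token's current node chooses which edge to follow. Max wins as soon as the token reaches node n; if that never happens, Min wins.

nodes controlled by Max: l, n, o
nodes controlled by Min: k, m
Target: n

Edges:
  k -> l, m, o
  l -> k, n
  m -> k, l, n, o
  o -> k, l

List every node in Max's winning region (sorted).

l, n, o

A0 = {n}
A1: add {l} — l (Max) has l→n.
A2: add {o} — o (Max) has o→l.
A3 = A2; e.g. k (Min) can still go to m. Fixed point.
Max's winning region = {l, n, o}.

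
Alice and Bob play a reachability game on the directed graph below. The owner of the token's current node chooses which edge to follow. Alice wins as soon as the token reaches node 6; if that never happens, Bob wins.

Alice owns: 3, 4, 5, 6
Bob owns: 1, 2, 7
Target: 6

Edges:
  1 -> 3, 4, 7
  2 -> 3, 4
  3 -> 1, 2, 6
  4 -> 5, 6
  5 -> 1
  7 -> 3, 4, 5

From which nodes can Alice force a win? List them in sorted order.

A0 = {6}
A1: add {3, 4} — 3 (Alice) has 3→6; 4 (Alice) has 4→6.
A2: add {2} — 2 (Bob): all of {3, 4} already in.
A3 = A2; e.g. 1 (Bob) can still go to 7. Fixed point.
Alice's winning region = {2, 3, 4, 6}.

2, 3, 4, 6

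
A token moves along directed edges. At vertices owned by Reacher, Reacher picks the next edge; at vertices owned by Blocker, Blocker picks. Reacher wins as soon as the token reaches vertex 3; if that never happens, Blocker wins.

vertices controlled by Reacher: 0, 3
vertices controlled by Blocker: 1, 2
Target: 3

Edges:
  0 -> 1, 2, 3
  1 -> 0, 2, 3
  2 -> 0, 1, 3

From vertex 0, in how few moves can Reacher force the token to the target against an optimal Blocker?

A0 = {3}
A1: add {0} — 0 (Reacher) has 0→3.
A2 = A1; e.g. 1 (Blocker) can still go to 2. Fixed point.
0 enters the attractor at level 1, so Reacher can force the target in 1 move from there.

1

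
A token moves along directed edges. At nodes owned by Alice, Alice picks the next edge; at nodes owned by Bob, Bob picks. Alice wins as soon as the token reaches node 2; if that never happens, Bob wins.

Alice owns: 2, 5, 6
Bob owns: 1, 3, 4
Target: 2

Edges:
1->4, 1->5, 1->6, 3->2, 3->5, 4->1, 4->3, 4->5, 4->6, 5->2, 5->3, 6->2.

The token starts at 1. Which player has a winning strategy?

A0 = {2}
A1: add {5, 6} — 5 (Alice) has 5→2; 6 (Alice) has 6→2.
A2: add {3} — 3 (Bob): all of {2, 5} already in.
A3 = A2; e.g. 1 (Bob) can still go to 4. Fixed point.
1 never enters the attractor, so Bob can avoid the target forever.

Bob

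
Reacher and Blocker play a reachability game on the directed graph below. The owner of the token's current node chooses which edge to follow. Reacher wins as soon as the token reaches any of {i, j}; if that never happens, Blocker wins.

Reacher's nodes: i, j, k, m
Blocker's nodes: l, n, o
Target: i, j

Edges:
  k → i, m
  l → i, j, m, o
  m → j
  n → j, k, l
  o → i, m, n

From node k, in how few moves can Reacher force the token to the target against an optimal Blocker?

1

A0 = {i, j}
A1: add {k, m} — k (Reacher) has k→i; m (Reacher) has m→j.
A2 = A1; e.g. l (Blocker) can still go to o. Fixed point.
k enters the attractor at level 1, so Reacher can force the target in 1 move from there.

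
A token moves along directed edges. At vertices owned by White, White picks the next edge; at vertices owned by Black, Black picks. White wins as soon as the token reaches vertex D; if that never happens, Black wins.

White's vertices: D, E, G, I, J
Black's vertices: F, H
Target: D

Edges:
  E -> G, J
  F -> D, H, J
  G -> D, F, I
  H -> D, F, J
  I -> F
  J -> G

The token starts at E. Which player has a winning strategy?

A0 = {D}
A1: add {G} — G (White) has G→D.
A2: add {E, J} — E (White) has E→G; J (White) has J→G.
A3 = A2; e.g. F (Black) can still go to H. Fixed point.
E ∈ A2, so White can force the target.

White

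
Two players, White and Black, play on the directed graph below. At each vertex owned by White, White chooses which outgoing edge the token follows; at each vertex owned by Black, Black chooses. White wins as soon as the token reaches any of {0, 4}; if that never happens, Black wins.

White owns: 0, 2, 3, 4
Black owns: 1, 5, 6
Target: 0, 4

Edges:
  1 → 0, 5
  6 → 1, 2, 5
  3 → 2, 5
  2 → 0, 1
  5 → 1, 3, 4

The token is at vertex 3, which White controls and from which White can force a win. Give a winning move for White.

2

A0 = {0, 4}
A1: add {2} — 2 (White) has 2→0.
A2: add {3} — 3 (White) has 3→2.
A3 = A2; e.g. 1 (Black) can still go to 5. Fixed point.
From 3, successor 2 is in the attractor (rank 1); the other successor 5 is not.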